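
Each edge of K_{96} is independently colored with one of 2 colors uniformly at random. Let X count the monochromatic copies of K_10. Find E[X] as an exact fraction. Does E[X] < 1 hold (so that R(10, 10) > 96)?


E[X] = C(96, 10) · 2^{1 − 45} = 11279926456656 · 2^{−44} = 11279926456656/17592186044416.
As a reduced fraction: E[X] = 704995403541/1099511627776 ≈ 0.6411896.
Is E[X] < 1? YES.
Since E[X] < 1, there exists a 2-coloring of K_{96} with no monochromatic K_10; hence R(10, 10) > 96.

E[X] = 704995403541/1099511627776 ≈ 0.6411896; E[X] < 1, so R(10, 10) > 96.


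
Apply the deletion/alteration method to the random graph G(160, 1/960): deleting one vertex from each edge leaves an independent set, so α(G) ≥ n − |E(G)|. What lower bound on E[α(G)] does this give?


E[|E(G)|] = C(160, 2)·p = 12720 · (1/960) = 53/4.
E[α(G)] ≥ n − E[|E(G)|] = 160 − 53/4 = 587/4.
Numerically: ≈ 146.750.
(This is only a lower bound; the true E[α(G)] may be larger.)

E[α(G)] ≥ 587/4 ≈ 146.750.


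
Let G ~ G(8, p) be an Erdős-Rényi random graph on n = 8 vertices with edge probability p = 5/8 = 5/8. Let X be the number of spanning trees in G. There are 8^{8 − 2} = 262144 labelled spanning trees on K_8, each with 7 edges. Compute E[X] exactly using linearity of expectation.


K_8 has 8^{8 − 2} = 262144 labelled spanning trees.
For each such spanning tree H, let X_H = 1 if all 7 edges of H are present in G. Then P[X_H = 1] = p^{7} = (5/8)^{7} = 78125/2097152.
By linearity: E[X] = Σ_H E[X_H] = 262144 · p^{7} = 262144 · 78125/2097152 = 78125/8.
Numerically: E[X] ≈ 9765.6.

E[X] = 262144 · (5/8)^{7} = 78125/8 ≈ 9765.6.


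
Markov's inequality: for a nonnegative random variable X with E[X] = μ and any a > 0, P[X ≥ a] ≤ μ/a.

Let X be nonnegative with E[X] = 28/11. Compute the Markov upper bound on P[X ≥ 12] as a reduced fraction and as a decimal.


μ = E[X] = 28/11, a = 12.
Markov: P[X ≥ 12] ≤ μ/a = (28/11)/12 = 7/33.
Numerically: ≈ 0.2121.
(Since a = 12 > μ = 2.5455, the bound 7/33 is < 1 and informative.)

P[X ≥ 12] ≤ 7/33 ≈ 0.2121.


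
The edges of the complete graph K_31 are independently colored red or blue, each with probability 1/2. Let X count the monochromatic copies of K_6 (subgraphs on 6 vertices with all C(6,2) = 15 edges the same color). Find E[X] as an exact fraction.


Let X = Σ_S X_S over the C(31, 6) = 736281 subsets S of size 6, where X_S = 1 if the K_6 on S is monochromatic.
For a fixed S, the K_6 on S has C(6, 2) = 15 edges. P[all 15 edges red] = (1/2)^15, and likewise for blue, so P[monochromatic] = 2·(1/2)^15 = 2^{1 − 15} = 1/16384.
Summing: E[X] = C(31, 6) · 2^{1 − 15} = 736281 · 1/16384 = 736281/16384.
Numerically: E[X] ≈ 44.9390.

E[X] = C(31,6)·2^(1−C(6,2)) = 736281/16384 ≈ 44.9390.


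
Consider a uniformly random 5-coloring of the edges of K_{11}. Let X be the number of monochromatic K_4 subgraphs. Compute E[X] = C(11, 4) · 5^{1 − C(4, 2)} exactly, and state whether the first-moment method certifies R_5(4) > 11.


E[X] = C(11, 4) · 5^{1 − 6} = 330 · 5^{−5} = 330/3125.
As a reduced fraction: E[X] = 66/625 ≈ 0.1056.
Is E[X] < 1? YES.
Since E[X] < 1, there exists a 5-coloring of K_{11} with no monochromatic K_4; hence R_5(4) > 11.

E[X] = 66/625 ≈ 0.1056; E[X] < 1, so R_5(4) > 11.


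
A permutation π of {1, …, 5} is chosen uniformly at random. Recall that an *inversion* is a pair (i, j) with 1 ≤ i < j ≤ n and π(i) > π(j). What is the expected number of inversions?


Write X = Σ X_I over the C(5, 2) = 10 pairs i < j, with X_I the indicator of one inversion.
There are 10 indicators.
For each fixed pair i < j, the values π(i) and π(j) are two distinct elements of {1, …, 5} in uniformly random order; by symmetry P[π(i) > π(j)] = 1/2.
By linearity: E[X] = 10 · (1/2) = C(5, 2) · (1/2) = 10/2 = 5 ≈ 5.000000.

E[X] = 5 = 5.000000.


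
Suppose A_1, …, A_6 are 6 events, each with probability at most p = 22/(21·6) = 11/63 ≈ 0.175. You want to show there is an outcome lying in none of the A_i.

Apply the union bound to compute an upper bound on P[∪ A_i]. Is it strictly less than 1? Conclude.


Union bound: P[∪_{i=1}^{6} A_i] ≤ Σ_i P[A_i] ≤ 6·p = 6·(11/63) = 22/21.
Numerically: 22/21 ≈ 1.048.
Is 22/21 < 1? NO.
Since the bound 22/21 is ≥ 1, the union bound is uninformative here; it does NOT by itself certify existence.

6·p = 22/21 ≈ 1.048; existence NOT certified by the union bound.


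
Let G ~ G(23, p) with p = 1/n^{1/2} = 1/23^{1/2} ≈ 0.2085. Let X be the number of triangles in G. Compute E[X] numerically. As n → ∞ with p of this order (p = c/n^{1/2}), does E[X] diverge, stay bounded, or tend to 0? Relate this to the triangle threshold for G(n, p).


Number of potential triangles: C(23, 3) = 1771.
Each occurs with probability p³ ≈ (0.2085)³ ≈ 9.065844e-03.
By linearity: E[X] = C(23, 3)·p³ ≈ 1771 · 9.065844e-03 ≈ 16.0556.
Since α = 1/2 < 1, p = c/n^{1/2} ≫ 1/n is above the triangle threshold p ~ 1/n. Asymptotically E[X] ~ (c³/6)·n^{3(1−α)} = (1³/6)·n^{1.5} → ∞; triangles are abundant w.h.p.

E[X] ≈ 16.0556; in regime p = Θ(1/n^{1/2}) E[X] diverges (above the triangle threshold p ~ 1/n).


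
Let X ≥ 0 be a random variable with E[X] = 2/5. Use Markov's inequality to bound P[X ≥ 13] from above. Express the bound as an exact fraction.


μ = E[X] = 2/5, a = 13.
Markov: P[X ≥ 13] ≤ μ/a = (2/5)/13 = 2/65.
Numerically: ≈ 0.031.
(Since a = 13 > μ = 0.400, the bound 2/65 is < 1 and informative.)

P[X ≥ 13] ≤ 2/65 ≈ 0.031.


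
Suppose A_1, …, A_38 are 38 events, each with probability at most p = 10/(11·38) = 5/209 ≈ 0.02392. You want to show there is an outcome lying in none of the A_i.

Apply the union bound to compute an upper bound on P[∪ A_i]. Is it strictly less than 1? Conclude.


Union bound: P[∪_{i=1}^{38} A_i] ≤ Σ_i P[A_i] ≤ 38·p = 38·(5/209) = 10/11.
Numerically: 10/11 ≈ 0.90909.
Is 10/11 < 1? YES.
Since P[∪ A_i] ≤ 10/11 < 1, the complement has P[∩ A_i^c] ≥ 1 − 10/11 = 1/11 > 0, so some outcome avoids every A_i.

38·p = 10/11 ≈ 0.90909; existence CERTIFIED by the union bound.


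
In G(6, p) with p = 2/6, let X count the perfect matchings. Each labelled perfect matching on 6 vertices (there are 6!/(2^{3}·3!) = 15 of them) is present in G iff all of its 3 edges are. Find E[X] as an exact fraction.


K_6 has 6!/(2^{3}·3!) = 15 labelled perfect matchings.
For each such perfect matching H, let X_H = 1 if all 3 edges of H are present in G. Then P[X_H = 1] = p^{3} = (1/3)^{3} = 1/27.
By linearity: E[X] = Σ_H E[X_H] = 15 · p^{3} = 15 · 1/27 = 5/9.
Numerically: E[X] ≈ 0.556.

E[X] = 15 · (1/3)^{3} = 5/9 ≈ 0.556.


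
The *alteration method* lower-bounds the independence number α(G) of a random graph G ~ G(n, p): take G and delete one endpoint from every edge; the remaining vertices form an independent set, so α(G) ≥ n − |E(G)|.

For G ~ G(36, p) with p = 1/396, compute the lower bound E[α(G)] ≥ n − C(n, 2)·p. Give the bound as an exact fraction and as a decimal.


E[|E(G)|] = C(36, 2)·p = 630 · (1/396) = 35/22.
E[α(G)] ≥ n − E[|E(G)|] = 36 − 35/22 = 757/22.
Numerically: ≈ 34.409.
(This is only a lower bound; the true E[α(G)] may be larger.)

E[α(G)] ≥ 757/22 ≈ 34.409.


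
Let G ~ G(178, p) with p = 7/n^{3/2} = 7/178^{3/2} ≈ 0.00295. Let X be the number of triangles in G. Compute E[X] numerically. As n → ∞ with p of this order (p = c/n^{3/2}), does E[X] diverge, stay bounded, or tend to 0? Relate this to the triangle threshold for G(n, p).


Number of potential triangles: C(178, 3) = 924176.
Each occurs with probability p³ ≈ (0.00295)³ ≈ 2.56097e-08.
By linearity: E[X] = C(178, 3)·p³ ≈ 924176 · 2.56097e-08 ≈ 0.024.
Since α = 3/2 > 1, p = c/n^{3/2} = o(1/n) is below the triangle threshold p ~ 1/n. Asymptotically E[X] ~ (c³/6)·n^{3(1−α)} = (7³/6)·n^{-1.5} → 0, so by Markov's inequality G has no triangles w.h.p.

E[X] ≈ 0.024; in regime p = Θ(1/n^{3/2}) E[X] tends to 0 (below the triangle threshold p ~ 1/n).


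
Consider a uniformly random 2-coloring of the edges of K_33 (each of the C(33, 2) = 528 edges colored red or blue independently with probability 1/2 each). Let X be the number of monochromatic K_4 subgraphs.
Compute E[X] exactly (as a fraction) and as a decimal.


Let X = Σ_S X_S over the C(33, 4) = 40920 subsets S of size 4, where X_S = 1 if the K_4 on S is monochromatic.
For a fixed S, the K_4 on S has C(4, 2) = 6 edges. P[all 6 edges red] = (1/2)^6, and likewise for blue, so P[monochromatic] = 2·(1/2)^6 = 2^{1 − 6} = 1/32.
By linearity of expectation: E[X] = C(33, 4) · 2^{1 − 6} = 40920 · 1/32 = 5115/4.
Numerically: E[X] ≈ 1278.75000.

E[X] = C(33,4)·2^(1−C(4,2)) = 5115/4 ≈ 1278.75000.


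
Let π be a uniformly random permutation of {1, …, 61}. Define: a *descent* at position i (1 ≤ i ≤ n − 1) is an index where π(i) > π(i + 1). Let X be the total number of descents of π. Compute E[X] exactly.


Write X = Σ X_I over i = 1, …, 60, with X_I the indicator of one descent.
There are 60 indicators.
For each fixed i, the pair (π(i), π(i+1)) is a uniformly random ordered pair of distinct values from {1, …, 61}; by symmetry P[π(i) > π(i+1)] = 1/2.
By linearity: E[X] = 60 · (1/2) = (61 − 1) · (1/2) = 30 ≈ 30.00000.

E[X] = 30 = 30.00000.


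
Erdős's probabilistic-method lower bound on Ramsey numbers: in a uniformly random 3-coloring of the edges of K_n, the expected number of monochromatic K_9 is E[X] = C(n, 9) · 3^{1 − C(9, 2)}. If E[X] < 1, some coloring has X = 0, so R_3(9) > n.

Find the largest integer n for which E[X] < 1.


We need C(n, 9) · 3^{1 − 36} < 1, i.e. C(n, 9) < 3^{36 − 1} = 50031545098999707.
Check values of n near the boundary:
  n = 298: C(298, 9) = 45207677551849890; 45207677551849890 < 50031545098999707? YES
  n = 299: C(299, 9) = 46610674441390059; 46610674441390059 < 50031545098999707? YES
  n = 300: C(300, 9) = 48052241692154700; 48052241692154700 < 50031545098999707? YES
  n = 301: C(301, 9) = 49533303936090975; 49533303936090975 < 50031545098999707? YES
  n = 302: C(302, 9) = 51054804739588650; 51054804739588650 < 50031545098999707? NO
  n = 303: C(303, 9) = 52617706925494425; 52617706925494425 < 50031545098999707? NO
  n = 304: C(304, 9) = 54222992899492560; 54222992899492560 < 50031545098999707? NO
The largest n with C(n, 9) < 50031545098999707 is n = 301 (where E[X] = 16511101312030325/16677181699666569 ≈ 0.990041). Hence R_3(9) > 301, i.e. R_3(9) ≥ 302.

Largest n = 301; hence R_3(9) > 301.


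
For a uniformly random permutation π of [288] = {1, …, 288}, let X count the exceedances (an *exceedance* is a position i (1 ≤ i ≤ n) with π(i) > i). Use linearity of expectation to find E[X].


Write X = Σ_{i=1}^{288} X_i, where X_i = 1_{π(i) > i}.
For each fixed i, π(i) is uniform over {1, …, 288} (marginal of a uniform permutation), so P[π(i) > i] = (n − i)/n. Summing: Σ_{i=1}^{288} (n − i)/n = (0 + 1 + … + 287)/288 = 288(288 − 1)/(2·288) = (288 − 1)/2.
Hence E[X] = Σ_{i=1}^{288} (288 − i)/288 = 287/2 ≈ 143.500000.

E[X] = 287/2 = 143.500000.


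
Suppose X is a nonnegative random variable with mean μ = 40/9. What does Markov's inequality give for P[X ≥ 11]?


μ = E[X] = 40/9, a = 11.
Markov: P[X ≥ 11] ≤ μ/a = (40/9)/11 = 40/99.
Numerically: ≈ 0.404040.
(Since a = 11 > μ = 4.444444, the bound 40/99 is < 1 and informative.)

P[X ≥ 11] ≤ 40/99 ≈ 0.404040.


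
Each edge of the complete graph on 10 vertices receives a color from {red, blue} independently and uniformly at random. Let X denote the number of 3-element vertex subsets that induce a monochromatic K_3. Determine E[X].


Let X = Σ_S X_S over the C(10, 3) = 120 subsets S of size 3, where X_S = 1 if the K_3 on S is monochromatic.
For a fixed S, the K_3 on S has C(3, 2) = 3 edges. P[all 3 edges red] = (1/2)^3, and likewise for blue, so P[monochromatic] = 2·(1/2)^3 = 2^{1 − 3} = 1/4.
By linearity: E[X] = C(10, 3) · 2^{1 − 3} = 120 · 1/4 = 30.
Numerically: E[X] ≈ 30.0000.

E[X] = C(10,3)·2^(1−C(3,2)) = 30 ≈ 30.0000.


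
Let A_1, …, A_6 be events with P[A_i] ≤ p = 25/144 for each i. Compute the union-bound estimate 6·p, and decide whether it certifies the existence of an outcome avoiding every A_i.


Union bound: P[∪_{i=1}^{6} A_i] ≤ Σ_i P[A_i] ≤ 6·p = 6·(25/144) = 25/24.
Numerically: 25/24 ≈ 1.041667.
Is 25/24 < 1? NO.
Since the bound 25/24 is ≥ 1, the union bound is uninformative here; it does NOT by itself certify existence.

6·p = 25/24 ≈ 1.041667; existence NOT certified by the union bound.


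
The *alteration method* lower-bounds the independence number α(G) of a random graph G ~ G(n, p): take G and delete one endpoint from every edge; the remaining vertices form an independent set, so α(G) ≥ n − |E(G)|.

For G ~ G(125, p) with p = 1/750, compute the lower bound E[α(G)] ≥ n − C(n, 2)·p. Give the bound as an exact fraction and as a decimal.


E[|E(G)|] = C(125, 2)·p = 7750 · (1/750) = 31/3.
E[α(G)] ≥ n − E[|E(G)|] = 125 − 31/3 = 344/3.
Numerically: ≈ 114.667.
(This is only a lower bound; the true E[α(G)] may be larger.)

E[α(G)] ≥ 344/3 ≈ 114.667.


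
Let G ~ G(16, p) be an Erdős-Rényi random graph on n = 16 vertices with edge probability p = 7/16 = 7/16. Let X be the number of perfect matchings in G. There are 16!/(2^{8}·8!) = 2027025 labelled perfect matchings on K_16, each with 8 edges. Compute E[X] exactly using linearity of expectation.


K_16 has 16!/(2^{8}·8!) = 2027025 labelled perfect matchings.
For each such perfect matching H, let X_H = 1 if all 8 edges of H are present in G. Then P[X_H = 1] = p^{8} = (7/16)^{8} = 5764801/4294967296.
Summing the indicators: E[X] = Σ_H E[X_H] = 2027025 · p^{8} = 2027025 · 5764801/4294967296 = 11685395747025/4294967296.
Numerically: E[X] ≈ 2.72e+03.

E[X] = 2027025 · (7/16)^{8} = 11685395747025/4294967296 ≈ 2.72e+03.


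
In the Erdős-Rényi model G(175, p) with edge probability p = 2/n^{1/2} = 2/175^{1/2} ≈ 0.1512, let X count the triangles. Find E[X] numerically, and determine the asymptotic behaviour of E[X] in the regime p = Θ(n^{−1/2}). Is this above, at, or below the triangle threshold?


Number of potential triangles: C(175, 3) = 877975.
Each occurs with probability p³ ≈ (0.1512)³ ≈ 3.455675e-03.
By linearity: E[X] = C(175, 3)·p³ ≈ 877975 · 3.455675e-03 ≈ 3033.9964.
Since α = 1/2 < 1, p = c/n^{1/2} ≫ 1/n is above the triangle threshold p ~ 1/n. Asymptotically E[X] ~ (c³/6)·n^{3(1−α)} = (2³/6)·n^{1.5} → ∞; triangles are abundant w.h.p.

E[X] ≈ 3033.9964; in regime p = Θ(1/n^{1/2}) E[X] diverges (above the triangle threshold p ~ 1/n).


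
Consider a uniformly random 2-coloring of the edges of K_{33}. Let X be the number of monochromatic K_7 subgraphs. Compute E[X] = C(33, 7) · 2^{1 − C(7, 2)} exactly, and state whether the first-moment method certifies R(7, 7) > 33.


E[X] = C(33, 7) · 2^{1 − 21} = 4272048 · 2^{−20} = 4272048/1048576.
As a reduced fraction: E[X] = 267003/65536 ≈ 4.0741.
Is E[X] < 1? NO.
Since E[X] ≥ 1, the first-moment bound is inconclusive at n = 33; it does NOT by itself certify R(7, 7) > 33.

E[X] = 267003/65536 ≈ 4.0741; E[X] ≥ 1; first-moment method inconclusive here.


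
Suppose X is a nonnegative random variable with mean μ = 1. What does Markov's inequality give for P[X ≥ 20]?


μ = E[X] = 1, a = 20.
Markov: P[X ≥ 20] ≤ μ/a = (1)/20 = 1/20.
Numerically: ≈ 0.05000.
(Since a = 20 > μ = 1.00000, the bound 1/20 is < 1 and informative.)

P[X ≥ 20] ≤ 1/20 ≈ 0.05000.


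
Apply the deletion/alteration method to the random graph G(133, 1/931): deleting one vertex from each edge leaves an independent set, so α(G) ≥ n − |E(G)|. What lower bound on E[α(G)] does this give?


E[|E(G)|] = C(133, 2)·p = 8778 · (1/931) = 66/7.
E[α(G)] ≥ n − E[|E(G)|] = 133 − 66/7 = 865/7.
Numerically: ≈ 123.5714.
(This is only a lower bound; the true E[α(G)] may be larger.)

E[α(G)] ≥ 865/7 ≈ 123.5714.


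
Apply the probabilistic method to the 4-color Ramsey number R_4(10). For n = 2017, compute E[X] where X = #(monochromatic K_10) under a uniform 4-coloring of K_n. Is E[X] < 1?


E[X] = C(2017, 10) · 4^{1 − 45} = 300324964434452596180990448 · 4^{−44} = 300324964434452596180990448/309485009821345068724781056.
As a reduced fraction: E[X] = 18770310277153287261311903/19342813113834066795298816 ≈ 0.9704023.
Is E[X] < 1? YES.
Since E[X] < 1, there exists a 4-coloring of K_{2017} with no monochromatic K_10; hence R_4(10) > 2017.

E[X] = 18770310277153287261311903/19342813113834066795298816 ≈ 0.9704023; E[X] < 1, so R_4(10) > 2017.


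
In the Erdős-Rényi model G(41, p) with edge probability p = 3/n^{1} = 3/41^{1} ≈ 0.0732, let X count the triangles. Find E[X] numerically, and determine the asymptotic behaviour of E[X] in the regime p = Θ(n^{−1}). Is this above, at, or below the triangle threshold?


Number of potential triangles: C(41, 3) = 10660.
Each occurs with probability p³ ≈ (0.0732)³ ≈ 3.91753e-04.
By linearity: E[X] = C(41, 3)·p³ ≈ 10660 · 3.91753e-04 ≈ 4.176.
Here α = 1, so p = 3/n is exactly at the triangle threshold p ~ 1/n. Asymptotically E[X] → c³/6 = 3³/6 = 9/2 ≈ 4.500, a bounded constant. In this regime the triangle count is asymptotically Poisson(c³/6).

E[X] ≈ 4.176; in regime p = Θ(1/n^{1}) E[X] stays bounded (at the triangle threshold p ~ 1/n).


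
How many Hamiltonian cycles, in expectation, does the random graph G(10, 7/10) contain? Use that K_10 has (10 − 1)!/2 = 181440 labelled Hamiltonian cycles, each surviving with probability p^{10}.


K_10 has (10 − 1)!/2 = 181440 labelled Hamiltonian cycles.
For each such Hamiltonian cycle H, let X_H = 1 if all 10 edges of H are present in G. Then P[X_H = 1] = p^{10} = (7/10)^{10} = 282475249/10000000000.
By linearity: E[X] = Σ_H E[X_H] = 181440 · p^{10} = 181440 · 282475249/10000000000 = 160163466183/31250000.
Numerically: E[X] ≈ 5125.23.

E[X] = 181440 · (7/10)^{10} = 160163466183/31250000 ≈ 5125.23.


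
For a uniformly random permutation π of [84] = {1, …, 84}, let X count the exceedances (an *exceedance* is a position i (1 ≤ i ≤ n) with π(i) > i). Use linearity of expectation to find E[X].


Write X = Σ_{i=1}^{84} X_i, where X_i = 1_{π(i) > i}.
For each fixed i, π(i) is uniform over {1, …, 84} (marginal of a uniform permutation), so P[π(i) > i] = (n − i)/n. Summing: Σ_{i=1}^{84} (n − i)/n = (0 + 1 + … + 83)/84 = 84(84 − 1)/(2·84) = (84 − 1)/2.
Hence E[X] = Σ_{i=1}^{84} (84 − i)/84 = 83/2 ≈ 41.500.

E[X] = 83/2 = 41.500.


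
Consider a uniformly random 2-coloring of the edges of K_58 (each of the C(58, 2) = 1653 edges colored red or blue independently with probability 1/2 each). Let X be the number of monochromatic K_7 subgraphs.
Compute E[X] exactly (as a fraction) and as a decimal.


Let X = Σ_S X_S over the C(58, 7) = 300674088 subsets S of size 7, where X_S = 1 if the K_7 on S is monochromatic.
For a fixed S, the K_7 on S has C(7, 2) = 21 edges. P[all 21 edges red] = (1/2)^21, and likewise for blue, so P[monochromatic] = 2·(1/2)^21 = 2^{1 − 21} = 1/1048576.
By linearity: E[X] = C(58, 7) · 2^{1 − 21} = 300674088 · 1/1048576 = 37584261/131072.
Numerically: E[X] ≈ 286.745155.

E[X] = C(58,7)·2^(1−C(7,2)) = 37584261/131072 ≈ 286.745155.


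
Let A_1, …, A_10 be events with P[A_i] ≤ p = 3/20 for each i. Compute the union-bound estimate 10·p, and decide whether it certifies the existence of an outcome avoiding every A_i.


Union bound: P[∪_{i=1}^{10} A_i] ≤ Σ_i P[A_i] ≤ 10·p = 10·(3/20) = 3/2.
Numerically: 3/2 ≈ 1.5000000.
Is 3/2 < 1? NO.
Since the bound 3/2 is ≥ 1, the union bound is uninformative here; it does NOT by itself certify existence.

10·p = 3/2 ≈ 1.5000000; existence NOT certified by the union bound.


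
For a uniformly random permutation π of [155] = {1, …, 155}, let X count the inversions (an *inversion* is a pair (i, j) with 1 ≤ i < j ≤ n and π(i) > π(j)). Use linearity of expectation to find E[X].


Write X = Σ X_I over the C(155, 2) = 11935 pairs i < j, with X_I the indicator of one inversion.
There are 11935 indicators.
For each fixed pair i < j, the values π(i) and π(j) are two distinct elements of {1, …, 155} in uniformly random order; by symmetry P[π(i) > π(j)] = 1/2.
By linearity: E[X] = 11935 · (1/2) = C(155, 2) · (1/2) = 11935/2 = 11935/2 ≈ 5967.50000.

E[X] = 11935/2 = 5967.50000.


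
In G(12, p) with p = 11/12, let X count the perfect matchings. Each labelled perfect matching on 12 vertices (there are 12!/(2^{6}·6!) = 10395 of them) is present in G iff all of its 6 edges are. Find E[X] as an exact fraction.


K_12 has 12!/(2^{6}·6!) = 10395 labelled perfect matchings.
For each such perfect matching H, let X_H = 1 if all 6 edges of H are present in G. Then P[X_H = 1] = p^{6} = (11/12)^{6} = 1771561/2985984.
Summing the indicators: E[X] = Σ_H E[X_H] = 10395 · p^{6} = 10395 · 1771561/2985984 = 682050985/110592.
Numerically: E[X] ≈ 6167.

E[X] = 10395 · (11/12)^{6} = 682050985/110592 ≈ 6167.


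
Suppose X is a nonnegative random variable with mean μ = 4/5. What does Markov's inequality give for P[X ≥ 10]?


μ = E[X] = 4/5, a = 10.
Markov: P[X ≥ 10] ≤ μ/a = (4/5)/10 = 2/25.
Numerically: ≈ 0.080000.
(Since a = 10 > μ = 0.800000, the bound 2/25 is < 1 and informative.)

P[X ≥ 10] ≤ 2/25 ≈ 0.080000.


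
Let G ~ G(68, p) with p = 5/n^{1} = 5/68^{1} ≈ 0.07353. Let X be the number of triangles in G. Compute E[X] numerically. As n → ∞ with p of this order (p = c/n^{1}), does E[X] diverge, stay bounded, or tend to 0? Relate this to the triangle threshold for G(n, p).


Number of potential triangles: C(68, 3) = 50116.
Each occurs with probability p³ ≈ (0.07353)³ ≈ 3.975422e-04.
By linearity: E[X] = C(68, 3)·p³ ≈ 50116 · 3.975422e-04 ≈ 19.9232.
Here α = 1, so p = 5/n is exactly at the triangle threshold p ~ 1/n. Asymptotically E[X] → c³/6 = 5³/6 = 125/6 ≈ 20.8333, a bounded constant. In this regime the triangle count is asymptotically Poisson(c³/6).

E[X] ≈ 19.9232; in regime p = Θ(1/n^{1}) E[X] stays bounded (at the triangle threshold p ~ 1/n).


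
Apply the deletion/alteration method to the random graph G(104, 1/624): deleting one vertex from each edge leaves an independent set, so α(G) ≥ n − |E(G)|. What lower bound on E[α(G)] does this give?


E[|E(G)|] = C(104, 2)·p = 5356 · (1/624) = 103/12.
E[α(G)] ≥ n − E[|E(G)|] = 104 − 103/12 = 1145/12.
Numerically: ≈ 95.417.
(This is only a lower bound; the true E[α(G)] may be larger.)

E[α(G)] ≥ 1145/12 ≈ 95.417.


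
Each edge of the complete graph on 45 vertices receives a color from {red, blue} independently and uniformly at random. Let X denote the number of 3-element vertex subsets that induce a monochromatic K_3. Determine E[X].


Let X = Σ_S X_S over the C(45, 3) = 14190 subsets S of size 3, where X_S = 1 if the K_3 on S is monochromatic.
For a fixed S, the K_3 on S has C(3, 2) = 3 edges. P[all 3 edges red] = (1/2)^3, and likewise for blue, so P[monochromatic] = 2·(1/2)^3 = 2^{1 − 3} = 1/4.
Summing: E[X] = C(45, 3) · 2^{1 − 3} = 14190 · 1/4 = 7095/2.
Numerically: E[X] ≈ 3547.500.

E[X] = C(45,3)·2^(1−C(3,2)) = 7095/2 ≈ 3547.500.


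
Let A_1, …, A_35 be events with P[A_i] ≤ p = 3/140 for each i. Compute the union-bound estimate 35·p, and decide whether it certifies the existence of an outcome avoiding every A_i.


Union bound: P[∪_{i=1}^{35} A_i] ≤ Σ_i P[A_i] ≤ 35·p = 35·(3/140) = 3/4.
Numerically: 3/4 ≈ 0.750000.
Is 3/4 < 1? YES.
Since P[∪ A_i] ≤ 3/4 < 1, the complement has P[∩ A_i^c] ≥ 1 − 3/4 = 1/4 > 0, so some outcome avoids every A_i.

35·p = 3/4 ≈ 0.750000; existence CERTIFIED by the union bound.


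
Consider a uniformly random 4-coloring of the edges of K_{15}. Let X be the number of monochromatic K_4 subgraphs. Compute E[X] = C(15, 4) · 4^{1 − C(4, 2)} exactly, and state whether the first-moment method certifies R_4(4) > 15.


E[X] = C(15, 4) · 4^{1 − 6} = 1365 · 4^{−5} = 1365/1024.
As a reduced fraction: E[X] = 1365/1024 ≈ 1.333.
Is E[X] < 1? NO.
Since E[X] ≥ 1, the first-moment bound is inconclusive at n = 15; it does NOT by itself certify R_4(4) > 15.

E[X] = 1365/1024 ≈ 1.333; E[X] ≥ 1; first-moment method inconclusive here.


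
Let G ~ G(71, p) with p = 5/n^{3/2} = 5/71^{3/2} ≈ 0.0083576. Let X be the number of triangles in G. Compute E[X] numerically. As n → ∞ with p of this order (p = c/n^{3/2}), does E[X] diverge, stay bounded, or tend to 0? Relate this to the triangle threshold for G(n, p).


Number of potential triangles: C(71, 3) = 57155.
Each occurs with probability p³ ≈ (0.0083576)³ ≈ 5.8377762e-07.
By linearity: E[X] = C(71, 3)·p³ ≈ 57155 · 5.8377762e-07 ≈ 0.03337.
Since α = 3/2 > 1, p = c/n^{3/2} = o(1/n) is below the triangle threshold p ~ 1/n. Asymptotically E[X] ~ (c³/6)·n^{3(1−α)} = (5³/6)·n^{-1.5} → 0, so by Markov's inequality G has no triangles w.h.p.

E[X] ≈ 0.03337; in regime p = Θ(1/n^{3/2}) E[X] tends to 0 (below the triangle threshold p ~ 1/n).


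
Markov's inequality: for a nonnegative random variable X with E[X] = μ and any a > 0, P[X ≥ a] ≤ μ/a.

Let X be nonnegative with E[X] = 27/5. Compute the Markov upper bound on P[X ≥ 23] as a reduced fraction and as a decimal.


μ = E[X] = 27/5, a = 23.
Markov: P[X ≥ 23] ≤ μ/a = (27/5)/23 = 27/115.
Numerically: ≈ 0.2348.
(Since a = 23 > μ = 5.4000, the bound 27/115 is < 1 and informative.)

P[X ≥ 23] ≤ 27/115 ≈ 0.2348.


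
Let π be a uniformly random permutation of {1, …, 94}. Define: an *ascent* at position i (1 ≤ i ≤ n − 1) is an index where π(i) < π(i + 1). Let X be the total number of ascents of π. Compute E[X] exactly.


Write X = Σ X_I over i = 1, …, 93, with X_I the indicator of one ascent.
There are 93 indicators.
For each fixed i, the pair (π(i), π(i+1)) is a uniformly random ordered pair of distinct values from {1, …, 94}; by symmetry P[π(i) < π(i+1)] = 1/2.
By linearity: E[X] = 93 · (1/2) = (94 − 1) · (1/2) = 93/2 ≈ 46.5000.

E[X] = 93/2 = 46.5000.


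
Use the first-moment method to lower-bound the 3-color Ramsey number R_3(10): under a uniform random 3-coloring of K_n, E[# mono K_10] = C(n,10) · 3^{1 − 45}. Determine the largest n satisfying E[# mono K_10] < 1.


We need C(n, 10) · 3^{1 − 45} < 1, i.e. C(n, 10) < 3^{45 − 1} = 984770902183611232881.
Check values of n near the boundary:
  n = 572: C(572, 10) = 954640815642161682606; 954640815642161682606 < 984770902183611232881? YES
  n = 573: C(573, 10) = 971597135635805762226; 971597135635805762226 < 984770902183611232881? YES
  n = 574: C(574, 10) = 988824035203816502691; 988824035203816502691 < 984770902183611232881? NO
  n = 575: C(575, 10) = 1006325345561406175305; 1006325345561406175305 < 984770902183611232881? NO
The largest n with C(n, 10) < 984770902183611232881 is n = 573 (where E[X] = 35985079097622435638/36472996377170786403 ≈ 0.9866). Hence R_3(10) > 573, i.e. R_3(10) ≥ 574.

Largest n = 573; hence R_3(10) > 573.


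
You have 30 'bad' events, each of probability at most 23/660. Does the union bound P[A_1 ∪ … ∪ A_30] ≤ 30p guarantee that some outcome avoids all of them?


Union bound: P[∪_{i=1}^{30} A_i] ≤ Σ_i P[A_i] ≤ 30·p = 30·(23/660) = 23/22.
Numerically: 23/22 ≈ 1.045.
Is 23/22 < 1? NO.
Since the bound 23/22 is ≥ 1, the union bound is uninformative here; it does NOT by itself certify existence.

30·p = 23/22 ≈ 1.045; existence NOT certified by the union bound.


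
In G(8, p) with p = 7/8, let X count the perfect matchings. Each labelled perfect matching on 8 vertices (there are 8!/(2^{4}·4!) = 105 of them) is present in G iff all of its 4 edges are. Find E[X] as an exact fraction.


K_8 has 8!/(2^{4}·4!) = 105 labelled perfect matchings.
For each such perfect matching H, let X_H = 1 if all 4 edges of H are present in G. Then P[X_H = 1] = p^{4} = (7/8)^{4} = 2401/4096.
By linearity: E[X] = Σ_H E[X_H] = 105 · p^{4} = 105 · 2401/4096 = 252105/4096.
Numerically: E[X] ≈ 61.549.

E[X] = 105 · (7/8)^{4} = 252105/4096 ≈ 61.549.


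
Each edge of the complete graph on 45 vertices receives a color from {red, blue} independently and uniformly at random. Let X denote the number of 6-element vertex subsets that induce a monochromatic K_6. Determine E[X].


Let X = Σ_S X_S over the C(45, 6) = 8145060 subsets S of size 6, where X_S = 1 if the K_6 on S is monochromatic.
For a fixed S, the K_6 on S has C(6, 2) = 15 edges. P[all 15 edges red] = (1/2)^15, and likewise for blue, so P[monochromatic] = 2·(1/2)^15 = 2^{1 − 15} = 1/16384.
By linearity: E[X] = C(45, 6) · 2^{1 − 15} = 8145060 · 1/16384 = 2036265/4096.
Numerically: E[X] ≈ 497.135010.

E[X] = C(45,6)·2^(1−C(6,2)) = 2036265/4096 ≈ 497.135010.


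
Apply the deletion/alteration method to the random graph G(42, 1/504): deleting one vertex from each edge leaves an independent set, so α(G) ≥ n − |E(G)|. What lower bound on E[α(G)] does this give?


E[|E(G)|] = C(42, 2)·p = 861 · (1/504) = 41/24.
E[α(G)] ≥ n − E[|E(G)|] = 42 − 41/24 = 967/24.
Numerically: ≈ 40.29167.
(This is only a lower bound; the true E[α(G)] may be larger.)

E[α(G)] ≥ 967/24 ≈ 40.29167.


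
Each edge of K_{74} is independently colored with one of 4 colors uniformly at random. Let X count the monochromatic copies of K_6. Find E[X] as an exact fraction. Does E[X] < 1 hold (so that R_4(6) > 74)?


E[X] = C(74, 6) · 4^{1 − 15} = 185250786 · 4^{−14} = 185250786/268435456.
As a reduced fraction: E[X] = 92625393/134217728 ≈ 0.6901130.
Is E[X] < 1? YES.
Since E[X] < 1, there exists a 4-coloring of K_{74} with no monochromatic K_6; hence R_4(6) > 74.

E[X] = 92625393/134217728 ≈ 0.6901130; E[X] < 1, so R_4(6) > 74.


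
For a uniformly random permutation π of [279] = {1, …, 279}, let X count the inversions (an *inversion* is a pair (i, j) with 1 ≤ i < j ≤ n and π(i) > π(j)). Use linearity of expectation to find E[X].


Write X = Σ X_I over the C(279, 2) = 38781 pairs i < j, with X_I the indicator of one inversion.
There are 38781 indicators.
For each fixed pair i < j, the values π(i) and π(j) are two distinct elements of {1, …, 279} in uniformly random order; by symmetry P[π(i) > π(j)] = 1/2.
By linearity: E[X] = 38781 · (1/2) = C(279, 2) · (1/2) = 38781/2 = 38781/2 ≈ 19390.500000.

E[X] = 38781/2 = 19390.500000.


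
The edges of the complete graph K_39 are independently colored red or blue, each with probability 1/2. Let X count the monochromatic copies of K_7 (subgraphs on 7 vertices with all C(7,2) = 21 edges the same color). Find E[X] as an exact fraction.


Let X = Σ_S X_S over the C(39, 7) = 15380937 subsets S of size 7, where X_S = 1 if the K_7 on S is monochromatic.
For a fixed S, the K_7 on S has C(7, 2) = 21 edges. P[all 21 edges red] = (1/2)^21, and likewise for blue, so P[monochromatic] = 2·(1/2)^21 = 2^{1 − 21} = 1/1048576.
Summing: E[X] = C(39, 7) · 2^{1 − 21} = 15380937 · 1/1048576 = 15380937/1048576.
Numerically: E[X] ≈ 14.66840.

E[X] = C(39,7)·2^(1−C(7,2)) = 15380937/1048576 ≈ 14.66840.


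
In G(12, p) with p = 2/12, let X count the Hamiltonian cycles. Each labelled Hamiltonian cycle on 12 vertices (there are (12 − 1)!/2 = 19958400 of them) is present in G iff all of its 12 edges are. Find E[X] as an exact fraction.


K_12 has (12 − 1)!/2 = 19958400 labelled Hamiltonian cycles.
For each such Hamiltonian cycle H, let X_H = 1 if all 12 edges of H are present in G. Then P[X_H = 1] = p^{12} = (1/6)^{12} = 1/2176782336.
By linearity: E[X] = Σ_H E[X_H] = 19958400 · p^{12} = 19958400 · 1/2176782336 = 1925/209952.
Numerically: E[X] ≈ 0.0091688.

E[X] = 19958400 · (1/6)^{12} = 1925/209952 ≈ 0.0091688.


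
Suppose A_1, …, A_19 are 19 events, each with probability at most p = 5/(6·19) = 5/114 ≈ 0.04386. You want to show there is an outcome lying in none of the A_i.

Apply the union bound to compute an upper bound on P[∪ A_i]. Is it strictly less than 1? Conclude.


Union bound: P[∪_{i=1}^{19} A_i] ≤ Σ_i P[A_i] ≤ 19·p = 19·(5/114) = 5/6.
Numerically: 5/6 ≈ 0.83333.
Is 5/6 < 1? YES.
Since P[∪ A_i] ≤ 5/6 < 1, the complement has P[∩ A_i^c] ≥ 1 − 5/6 = 1/6 > 0, so some outcome avoids every A_i.

19·p = 5/6 ≈ 0.83333; existence CERTIFIED by the union bound.


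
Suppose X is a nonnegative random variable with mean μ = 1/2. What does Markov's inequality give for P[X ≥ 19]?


μ = E[X] = 1/2, a = 19.
Markov: P[X ≥ 19] ≤ μ/a = (1/2)/19 = 1/38.
Numerically: ≈ 0.026316.
(Since a = 19 > μ = 0.500000, the bound 1/38 is < 1 and informative.)

P[X ≥ 19] ≤ 1/38 ≈ 0.026316.


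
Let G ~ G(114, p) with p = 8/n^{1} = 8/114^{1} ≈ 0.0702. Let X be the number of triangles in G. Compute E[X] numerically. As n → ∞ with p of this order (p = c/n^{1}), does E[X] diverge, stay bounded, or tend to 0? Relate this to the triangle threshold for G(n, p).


Number of potential triangles: C(114, 3) = 240464.
Each occurs with probability p³ ≈ (0.0702)³ ≈ 3.45585e-04.
By linearity: E[X] = C(114, 3)·p³ ≈ 240464 · 3.45585e-04 ≈ 83.101.
Here α = 1, so p = 8/n is exactly at the triangle threshold p ~ 1/n. Asymptotically E[X] → c³/6 = 8³/6 = 256/3 ≈ 85.333, a bounded constant. In this regime the triangle count is asymptotically Poisson(c³/6).

E[X] ≈ 83.101; in regime p = Θ(1/n^{1}) E[X] stays bounded (at the triangle threshold p ~ 1/n).


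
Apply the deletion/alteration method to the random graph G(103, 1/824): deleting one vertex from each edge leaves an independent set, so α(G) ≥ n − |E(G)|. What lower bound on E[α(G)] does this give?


E[|E(G)|] = C(103, 2)·p = 5253 · (1/824) = 51/8.
E[α(G)] ≥ n − E[|E(G)|] = 103 − 51/8 = 773/8.
Numerically: ≈ 96.6250.
(This is only a lower bound; the true E[α(G)] may be larger.)

E[α(G)] ≥ 773/8 ≈ 96.6250.


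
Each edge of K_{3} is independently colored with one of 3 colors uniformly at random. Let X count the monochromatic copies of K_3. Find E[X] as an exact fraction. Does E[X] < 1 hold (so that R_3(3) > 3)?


E[X] = C(3, 3) · 3^{1 − 3} = 1 · 3^{−2} = 1/9.
As a reduced fraction: E[X] = 1/9 ≈ 0.11111.
Is E[X] < 1? YES.
Since E[X] < 1, there exists a 3-coloring of K_{3} with no monochromatic K_3; hence R_3(3) > 3.

E[X] = 1/9 ≈ 0.11111; E[X] < 1, so R_3(3) > 3.


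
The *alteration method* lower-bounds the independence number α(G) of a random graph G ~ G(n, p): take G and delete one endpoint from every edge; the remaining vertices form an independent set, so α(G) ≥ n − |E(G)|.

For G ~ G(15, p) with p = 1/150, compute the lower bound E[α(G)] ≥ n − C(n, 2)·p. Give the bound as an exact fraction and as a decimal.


E[|E(G)|] = C(15, 2)·p = 105 · (1/150) = 7/10.
E[α(G)] ≥ n − E[|E(G)|] = 15 − 7/10 = 143/10.
Numerically: ≈ 14.30000.
(This is only a lower bound; the true E[α(G)] may be larger.)

E[α(G)] ≥ 143/10 ≈ 14.30000.


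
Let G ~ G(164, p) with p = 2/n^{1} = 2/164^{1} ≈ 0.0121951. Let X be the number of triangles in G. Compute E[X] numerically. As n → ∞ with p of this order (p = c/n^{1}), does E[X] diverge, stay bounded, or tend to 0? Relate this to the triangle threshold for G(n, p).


Number of potential triangles: C(164, 3) = 721764.
Each occurs with probability p³ ≈ (0.0121951)³ ≈ 1.81367072e-06.
By linearity: E[X] = C(164, 3)·p³ ≈ 721764 · 1.81367072e-06 ≈ 1.309042.
Here α = 1, so p = 2/n is exactly at the triangle threshold p ~ 1/n. Asymptotically E[X] → c³/6 = 2³/6 = 4/3 ≈ 1.333333, a bounded constant. In this regime the triangle count is asymptotically Poisson(c³/6).

E[X] ≈ 1.309042; in regime p = Θ(1/n^{1}) E[X] stays bounded (at the triangle threshold p ~ 1/n).


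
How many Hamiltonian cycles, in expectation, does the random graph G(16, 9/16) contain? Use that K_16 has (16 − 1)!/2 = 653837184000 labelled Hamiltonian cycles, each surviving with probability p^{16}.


K_16 has (16 − 1)!/2 = 653837184000 labelled Hamiltonian cycles.
For each such Hamiltonian cycle H, let X_H = 1 if all 16 edges of H are present in G. Then P[X_H = 1] = p^{16} = (9/16)^{16} = 1853020188851841/18446744073709551616.
Summing the indicators: E[X] = Σ_H E[X_H] = 653837184000 · p^{16} = 653837184000 · 1853020188851841/18446744073709551616 = 1183177248216831945952875/18014398509481984.
Numerically: E[X] ≈ 6.57e+07.

E[X] = 653837184000 · (9/16)^{16} = 1183177248216831945952875/18014398509481984 ≈ 6.57e+07.


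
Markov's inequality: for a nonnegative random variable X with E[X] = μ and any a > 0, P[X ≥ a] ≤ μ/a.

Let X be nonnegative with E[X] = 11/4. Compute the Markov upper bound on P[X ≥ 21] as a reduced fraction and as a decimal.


μ = E[X] = 11/4, a = 21.
Markov: P[X ≥ 21] ≤ μ/a = (11/4)/21 = 11/84.
Numerically: ≈ 0.131.
(Since a = 21 > μ = 2.750, the bound 11/84 is < 1 and informative.)

P[X ≥ 21] ≤ 11/84 ≈ 0.131.


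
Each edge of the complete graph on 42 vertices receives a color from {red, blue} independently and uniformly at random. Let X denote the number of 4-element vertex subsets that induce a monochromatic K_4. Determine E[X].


Let X = Σ_S X_S over the C(42, 4) = 111930 subsets S of size 4, where X_S = 1 if the K_4 on S is monochromatic.
For a fixed S, the K_4 on S has C(4, 2) = 6 edges. P[all 6 edges red] = (1/2)^6, and likewise for blue, so P[monochromatic] = 2·(1/2)^6 = 2^{1 − 6} = 1/32.
By linearity: E[X] = C(42, 4) · 2^{1 − 6} = 111930 · 1/32 = 55965/16.
Numerically: E[X] ≈ 3497.812500.

E[X] = C(42,4)·2^(1−C(4,2)) = 55965/16 ≈ 3497.812500.


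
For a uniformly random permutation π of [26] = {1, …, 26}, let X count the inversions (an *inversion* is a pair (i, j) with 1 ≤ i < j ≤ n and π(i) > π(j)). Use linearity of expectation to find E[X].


Write X = Σ X_I over the C(26, 2) = 325 pairs i < j, with X_I the indicator of one inversion.
There are 325 indicators.
For each fixed pair i < j, the values π(i) and π(j) are two distinct elements of {1, …, 26} in uniformly random order; by symmetry P[π(i) > π(j)] = 1/2.
By linearity: E[X] = 325 · (1/2) = C(26, 2) · (1/2) = 325/2 = 325/2 ≈ 162.50000.

E[X] = 325/2 = 162.50000.


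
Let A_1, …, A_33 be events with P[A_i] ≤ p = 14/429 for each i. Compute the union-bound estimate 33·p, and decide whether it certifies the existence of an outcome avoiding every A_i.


Union bound: P[∪_{i=1}^{33} A_i] ≤ Σ_i P[A_i] ≤ 33·p = 33·(14/429) = 14/13.
Numerically: 14/13 ≈ 1.077.
Is 14/13 < 1? NO.
Since the bound 14/13 is ≥ 1, the union bound is uninformative here; it does NOT by itself certify existence.

33·p = 14/13 ≈ 1.077; existence NOT certified by the union bound.


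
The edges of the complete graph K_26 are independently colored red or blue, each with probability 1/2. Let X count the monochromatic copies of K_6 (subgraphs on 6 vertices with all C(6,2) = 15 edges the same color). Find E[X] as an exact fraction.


Let X = Σ_S X_S over the C(26, 6) = 230230 subsets S of size 6, where X_S = 1 if the K_6 on S is monochromatic.
For a fixed S, the K_6 on S has C(6, 2) = 15 edges. P[all 15 edges red] = (1/2)^15, and likewise for blue, so P[monochromatic] = 2·(1/2)^15 = 2^{1 − 15} = 1/16384.
By linearity: E[X] = C(26, 6) · 2^{1 − 15} = 230230 · 1/16384 = 115115/8192.
Numerically: E[X] ≈ 14.052124.

E[X] = C(26,6)·2^(1−C(6,2)) = 115115/8192 ≈ 14.052124.


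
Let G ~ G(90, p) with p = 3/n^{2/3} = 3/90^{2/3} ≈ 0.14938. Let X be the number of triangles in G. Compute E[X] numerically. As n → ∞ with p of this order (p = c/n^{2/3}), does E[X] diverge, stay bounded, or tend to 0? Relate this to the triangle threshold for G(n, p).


Number of potential triangles: C(90, 3) = 117480.
Each occurs with probability p³ ≈ (0.14938)³ ≈ 3.3333333e-03.
By linearity: E[X] = C(90, 3)·p³ ≈ 117480 · 3.3333333e-03 ≈ 391.60000.
Since α = 2/3 < 1, p = c/n^{2/3} ≫ 1/n is above the triangle threshold p ~ 1/n. Asymptotically E[X] ~ (c³/6)·n^{3(1−α)} = (3³/6)·n^{1} → ∞; triangles are abundant w.h.p.

E[X] ≈ 391.60000; in regime p = Θ(1/n^{2/3}) E[X] diverges (above the triangle threshold p ~ 1/n).
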